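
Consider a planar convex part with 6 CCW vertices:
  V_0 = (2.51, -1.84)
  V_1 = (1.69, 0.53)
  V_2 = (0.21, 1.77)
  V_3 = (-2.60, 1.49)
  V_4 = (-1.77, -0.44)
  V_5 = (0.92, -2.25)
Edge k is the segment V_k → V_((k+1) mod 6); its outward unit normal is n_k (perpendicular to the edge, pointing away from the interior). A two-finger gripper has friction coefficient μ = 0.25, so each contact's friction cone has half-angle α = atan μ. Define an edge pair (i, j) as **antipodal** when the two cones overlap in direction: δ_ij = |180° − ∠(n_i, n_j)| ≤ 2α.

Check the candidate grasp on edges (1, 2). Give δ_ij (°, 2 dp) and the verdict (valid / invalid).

α = atan 0.25 = 14.04°;  2α = 28.07°
edge 1: e_1 = (-1.48, +1.24);  n_1 = (+0.6422, +0.7665)
edge 2: e_2 = (-2.81, -0.28);  n_2 = (-0.0992, +0.9951)
∠(n_1, n_2) = 45.65°
δ = |180° − 45.65°| = 134.35°
134.35° > 2α = 28.07°  →  invalid

δ = 134.35°, invalid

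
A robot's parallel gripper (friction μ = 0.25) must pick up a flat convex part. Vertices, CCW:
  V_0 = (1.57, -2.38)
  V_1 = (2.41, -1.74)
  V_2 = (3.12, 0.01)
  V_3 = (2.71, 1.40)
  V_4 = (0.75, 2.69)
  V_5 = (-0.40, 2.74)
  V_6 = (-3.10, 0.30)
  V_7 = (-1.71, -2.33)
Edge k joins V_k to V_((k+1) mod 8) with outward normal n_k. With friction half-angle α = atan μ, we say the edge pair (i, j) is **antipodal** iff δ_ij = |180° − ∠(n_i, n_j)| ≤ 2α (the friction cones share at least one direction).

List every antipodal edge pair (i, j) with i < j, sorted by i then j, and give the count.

count = 4; pairs: (0,5), (1,5), (2,6), (4,7)

α = atan 0.25 = 14.04°;  2α = 28.07°
n_0 = (+0.6060, -0.7954)
n_1 = (+0.9266, -0.3760)
n_2 = (+0.9591, +0.2829)
n_3 = (+0.5498, +0.8353)
n_4 = (+0.0434, +0.9991)
n_5 = (-0.6705, +0.7419)
n_6 = (-0.8841, -0.4673)
n_7 = (-0.0152, -0.9999)
  (0,1): δ = 149.39°  ·
  (0,2): δ = 110.87°  ·
  (0,3): δ = 70.66°  ·
  (0,4): δ = 39.79°  ·
  (0,5): δ = 4.80°  ✓
  (0,6): δ = 80.55°  ·
  (0,7): δ = 141.82°  ·
  (1,2): δ = 141.48°  ·
  (1,3): δ = 101.27°  ·
  (1,4): δ = 70.41°  ·
  (1,5): δ = 25.81°  ✓
  (1,6): δ = 49.94°  ·
  (1,7): δ = 111.21°  ·
  (2,3): δ = 139.79°  ·
  (2,4): δ = 108.92°  ·
  (2,5): δ = 64.33°  ·
  (2,6): δ = 11.42°  ✓
  (2,7): δ = 72.69°  ·
  (3,4): δ = 149.14°  ·
  (3,5): δ = 104.54°  ·
  (3,6): δ = 28.79°  ·
  (3,7): δ = 32.48°  ·
  (4,5): δ = 135.41°  ·
  (4,6): δ = 59.65°  ·
  (4,7): δ = 1.62°  ✓
  (5,6): δ = 104.25°  ·
  (5,7): δ = 42.98°  ·
  (6,7): δ = 118.73°  ·
antipodal pairs: 4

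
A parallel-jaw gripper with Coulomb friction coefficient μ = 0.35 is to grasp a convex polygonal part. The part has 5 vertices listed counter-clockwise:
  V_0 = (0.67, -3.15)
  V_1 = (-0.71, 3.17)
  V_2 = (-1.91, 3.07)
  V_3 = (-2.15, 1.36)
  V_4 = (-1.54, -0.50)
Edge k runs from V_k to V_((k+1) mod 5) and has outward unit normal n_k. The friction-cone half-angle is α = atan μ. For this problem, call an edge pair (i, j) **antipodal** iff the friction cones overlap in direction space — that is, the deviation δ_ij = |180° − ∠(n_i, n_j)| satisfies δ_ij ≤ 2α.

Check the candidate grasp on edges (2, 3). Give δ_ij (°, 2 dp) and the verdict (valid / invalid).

α = atan 0.35 = 19.29°;  2α = 38.58°
edge 2: e_2 = (-0.24, -1.71);  n_2 = (-0.9903, +0.1390)
edge 3: e_3 = (+0.61, -1.86);  n_3 = (-0.9502, -0.3116)
∠(n_2, n_3) = 26.15°
δ = |180° − 26.15°| = 153.85°
153.85° > 2α = 38.58°  →  invalid

δ = 153.85°, invalid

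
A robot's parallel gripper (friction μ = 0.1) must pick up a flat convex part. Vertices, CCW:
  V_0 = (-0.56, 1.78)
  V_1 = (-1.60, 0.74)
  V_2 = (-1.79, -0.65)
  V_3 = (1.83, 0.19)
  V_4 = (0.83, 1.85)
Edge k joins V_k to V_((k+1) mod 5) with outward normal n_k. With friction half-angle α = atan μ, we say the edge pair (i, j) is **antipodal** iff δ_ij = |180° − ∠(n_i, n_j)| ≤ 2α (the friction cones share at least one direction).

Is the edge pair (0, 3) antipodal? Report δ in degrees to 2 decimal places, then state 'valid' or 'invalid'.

α = atan 0.1 = 5.71°;  2α = 11.42°
edge 0: e_0 = (-1.04, -1.04);  n_0 = (-0.7071, +0.7071)
edge 3: e_3 = (-1.00, +1.66);  n_3 = (+0.8566, +0.5160)
∠(n_0, n_3) = 103.93°
δ = |180° − 103.93°| = 76.07°
76.07° > 2α = 11.42°  →  invalid

δ = 76.07°, invalid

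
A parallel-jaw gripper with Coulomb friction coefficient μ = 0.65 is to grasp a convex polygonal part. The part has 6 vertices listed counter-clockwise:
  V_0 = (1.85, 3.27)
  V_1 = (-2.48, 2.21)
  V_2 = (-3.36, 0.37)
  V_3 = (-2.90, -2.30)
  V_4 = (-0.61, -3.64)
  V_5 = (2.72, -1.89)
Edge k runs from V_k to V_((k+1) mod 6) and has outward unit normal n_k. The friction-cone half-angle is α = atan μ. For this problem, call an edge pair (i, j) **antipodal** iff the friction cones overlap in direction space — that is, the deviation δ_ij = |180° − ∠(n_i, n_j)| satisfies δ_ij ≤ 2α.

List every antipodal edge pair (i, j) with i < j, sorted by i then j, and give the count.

count = 6; pairs: (0,3), (0,4), (1,4), (1,5), (2,5), (3,5)

α = atan 0.65 = 33.02°;  2α = 66.05°
n_0 = (-0.2378, +0.9713)
n_1 = (-0.9021, +0.4315)
n_2 = (-0.9855, -0.1698)
n_3 = (-0.5050, -0.8631)
n_4 = (+0.4652, -0.8852)
n_5 = (+0.9861, +0.1663)
  (0,1): δ = 129.32°  ·
  (0,2): δ = 93.98°  ·
  (0,3): δ = 44.09°  ✓
  (0,4): δ = 13.97°  ✓
  (0,5): δ = 85.81°  ·
  (1,2): δ = 144.66°  ·
  (1,3): δ = 94.77°  ·
  (1,4): δ = 36.72°  ✓
  (1,5): δ = 35.13°  ✓
  (2,3): δ = 130.11°  ·
  (2,4): δ = 72.05°  ·
  (2,5): δ = 0.20°  ✓
  (3,4): δ = 121.94°  ·
  (3,5): δ = 50.10°  ✓
  (4,5): δ = 108.15°  ·
antipodal pairs: 6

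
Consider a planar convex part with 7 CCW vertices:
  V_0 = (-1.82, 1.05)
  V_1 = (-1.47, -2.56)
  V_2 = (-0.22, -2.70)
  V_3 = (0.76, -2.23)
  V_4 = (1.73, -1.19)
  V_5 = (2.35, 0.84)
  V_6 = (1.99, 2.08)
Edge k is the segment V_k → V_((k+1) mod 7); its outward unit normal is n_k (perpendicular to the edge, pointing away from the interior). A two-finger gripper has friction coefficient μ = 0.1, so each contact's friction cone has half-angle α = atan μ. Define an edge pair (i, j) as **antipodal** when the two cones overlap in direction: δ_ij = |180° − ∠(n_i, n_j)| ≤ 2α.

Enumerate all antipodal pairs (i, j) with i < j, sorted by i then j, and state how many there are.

count = 2; pairs: (0,5), (2,6)

α = atan 0.1 = 5.71°;  2α = 11.42°
n_0 = (-0.9953, -0.0965)
n_1 = (-0.1113, -0.9938)
n_2 = (+0.4324, -0.9017)
n_3 = (+0.7313, -0.6821)
n_4 = (+0.9564, -0.2921)
n_5 = (+0.9603, +0.2788)
n_6 = (-0.2610, +0.9653)
  (0,1): δ = 101.93°  ·
  (0,2): δ = 69.92°  ·
  (0,3): δ = 48.54°  ·
  (0,4): δ = 22.52°  ·
  (0,5): δ = 10.65°  ✓
  (0,6): δ = 99.59°  ·
  (1,2): δ = 147.99°  ·
  (1,3): δ = 126.61°  ·
  (1,4): δ = 100.59°  ·
  (1,5): δ = 67.42°  ·
  (1,6): δ = 21.52°  ·
  (2,3): δ = 158.63°  ·
  (2,4): δ = 132.61°  ·
  (2,5): δ = 99.43°  ·
  (2,6): δ = 10.49°  ✓
  (3,4): δ = 153.98°  ·
  (3,5): δ = 120.81°  ·
  (3,6): δ = 31.87°  ·
  (4,5): δ = 146.83°  ·
  (4,6): δ = 57.89°  ·
  (5,6): δ = 91.06°  ·
antipodal pairs: 2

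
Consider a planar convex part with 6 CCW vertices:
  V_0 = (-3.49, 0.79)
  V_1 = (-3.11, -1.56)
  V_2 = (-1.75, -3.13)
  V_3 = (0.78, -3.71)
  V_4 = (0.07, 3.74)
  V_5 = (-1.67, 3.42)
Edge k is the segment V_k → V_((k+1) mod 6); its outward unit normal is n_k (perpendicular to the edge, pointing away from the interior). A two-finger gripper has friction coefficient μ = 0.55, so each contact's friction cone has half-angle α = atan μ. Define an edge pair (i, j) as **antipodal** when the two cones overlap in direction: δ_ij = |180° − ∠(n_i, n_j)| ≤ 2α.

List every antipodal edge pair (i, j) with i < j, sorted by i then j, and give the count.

count = 4; pairs: (0,3), (1,3), (2,4), (3,5)

α = atan 0.55 = 28.81°;  2α = 57.62°
n_0 = (-0.9872, -0.1596)
n_1 = (-0.7558, -0.6547)
n_2 = (-0.2235, -0.9747)
n_3 = (+0.9955, +0.0949)
n_4 = (-0.1809, +0.9835)
n_5 = (-0.8223, +0.5690)
  (0,1): δ = 148.28°  ·
  (0,2): δ = 112.10°  ·
  (0,3): δ = 3.74°  ✓
  (0,4): δ = 91.24°  ·
  (0,5): δ = 136.13°  ·
  (1,2): δ = 143.81°  ·
  (1,3): δ = 35.46°  ✓
  (1,4): δ = 59.52°  ·
  (1,5): δ = 104.42°  ·
  (2,3): δ = 71.64°  ·
  (2,4): δ = 23.33°  ✓
  (2,5): δ = 68.23°  ·
  (3,4): δ = 85.02°  ·
  (3,5): δ = 40.13°  ✓
  (4,5): δ = 135.10°  ·
antipodal pairs: 4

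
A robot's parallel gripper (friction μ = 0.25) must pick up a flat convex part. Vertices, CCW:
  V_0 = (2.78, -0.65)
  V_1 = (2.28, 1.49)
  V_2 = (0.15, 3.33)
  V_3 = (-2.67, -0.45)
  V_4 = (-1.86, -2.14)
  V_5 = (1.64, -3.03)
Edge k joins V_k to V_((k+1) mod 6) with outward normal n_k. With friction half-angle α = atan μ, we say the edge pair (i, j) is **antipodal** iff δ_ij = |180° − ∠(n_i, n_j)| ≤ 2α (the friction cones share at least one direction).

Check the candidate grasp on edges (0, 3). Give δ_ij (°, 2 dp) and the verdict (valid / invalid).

δ = 12.46°, valid

α = atan 0.25 = 14.04°;  2α = 28.07°
edge 0: e_0 = (-0.50, +2.14);  n_0 = (+0.9738, +0.2275)
edge 3: e_3 = (+0.81, -1.69);  n_3 = (-0.9018, -0.4322)
∠(n_0, n_3) = 167.54°
δ = |180° − 167.54°| = 12.46°
12.46° ≤ 2α = 28.07°  →  valid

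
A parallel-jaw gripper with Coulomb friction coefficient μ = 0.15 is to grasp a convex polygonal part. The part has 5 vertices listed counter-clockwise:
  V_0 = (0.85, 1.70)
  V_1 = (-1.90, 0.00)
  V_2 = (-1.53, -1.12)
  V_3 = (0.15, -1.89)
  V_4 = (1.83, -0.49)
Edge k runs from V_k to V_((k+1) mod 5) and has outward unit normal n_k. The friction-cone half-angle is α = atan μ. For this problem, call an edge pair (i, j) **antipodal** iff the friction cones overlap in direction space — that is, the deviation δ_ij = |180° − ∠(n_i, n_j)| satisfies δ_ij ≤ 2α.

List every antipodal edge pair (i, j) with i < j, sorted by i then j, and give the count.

α = atan 0.15 = 8.53°;  2α = 17.06°
n_0 = (-0.5258, +0.8506)
n_1 = (-0.9495, -0.3137)
n_2 = (-0.4167, -0.9091)
n_3 = (+0.6402, -0.7682)
n_4 = (+0.9128, +0.4085)
  (0,1): δ = 103.44°  ·
  (0,2): δ = 56.35°  ·
  (0,3): δ = 8.08°  ✓
  (0,4): δ = 82.38°  ·
  (1,2): δ = 132.90°  ·
  (1,3): δ = 68.48°  ·
  (1,4): δ = 5.83°  ✓
  (2,3): δ = 115.57°  ·
  (2,4): δ = 41.27°  ·
  (3,4): δ = 105.70°  ·
antipodal pairs: 2

count = 2; pairs: (0,3), (1,4)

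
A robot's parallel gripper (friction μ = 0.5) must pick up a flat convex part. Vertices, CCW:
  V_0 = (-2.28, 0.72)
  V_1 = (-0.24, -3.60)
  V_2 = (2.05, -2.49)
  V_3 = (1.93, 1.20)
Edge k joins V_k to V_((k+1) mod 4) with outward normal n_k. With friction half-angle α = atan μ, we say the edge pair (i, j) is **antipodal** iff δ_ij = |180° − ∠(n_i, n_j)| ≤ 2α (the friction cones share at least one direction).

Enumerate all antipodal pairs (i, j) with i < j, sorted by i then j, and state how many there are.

count = 2; pairs: (0,2), (1,3)

α = atan 0.5 = 26.57°;  2α = 53.13°
n_0 = (-0.9042, -0.4270)
n_1 = (+0.4362, -0.8999)
n_2 = (+0.9995, +0.0325)
n_3 = (-0.1133, +0.9936)
  (0,1): δ = 89.42°  ·
  (0,2): δ = 23.42°  ✓
  (0,3): δ = 71.23°  ·
  (1,2): δ = 114.00°  ·
  (1,3): δ = 19.36°  ✓
  (2,3): δ = 85.36°  ·
antipodal pairs: 2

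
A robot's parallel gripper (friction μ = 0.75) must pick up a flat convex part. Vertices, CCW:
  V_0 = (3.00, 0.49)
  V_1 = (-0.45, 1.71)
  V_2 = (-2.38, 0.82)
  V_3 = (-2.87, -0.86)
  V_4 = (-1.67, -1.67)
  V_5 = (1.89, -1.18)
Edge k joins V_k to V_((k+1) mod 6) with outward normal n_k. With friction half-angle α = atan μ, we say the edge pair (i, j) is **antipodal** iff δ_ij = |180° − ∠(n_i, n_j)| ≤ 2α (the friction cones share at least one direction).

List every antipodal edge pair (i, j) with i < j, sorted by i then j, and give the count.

α = atan 0.75 = 36.87°;  2α = 73.74°
n_0 = (+0.3334, +0.9428)
n_1 = (-0.4188, +0.9081)
n_2 = (-0.9600, +0.2800)
n_3 = (-0.5595, -0.8288)
n_4 = (+0.1364, -0.9907)
n_5 = (+0.8328, -0.5535)
  (0,1): δ = 135.77°  ·
  (0,2): δ = 86.79°  ·
  (0,3): δ = 14.54°  ✓
  (0,4): δ = 27.31°  ✓
  (0,5): δ = 75.86°  ·
  (1,2): δ = 131.02°  ·
  (1,3): δ = 58.78°  ✓
  (1,4): δ = 16.92°  ✓
  (1,5): δ = 31.63°  ✓
  (2,3): δ = 107.76°  ·
  (2,4): δ = 65.90°  ✓
  (2,5): δ = 17.35°  ✓
  (3,4): δ = 138.14°  ·
  (3,5): δ = 89.59°  ·
  (4,5): δ = 131.45°  ·
antipodal pairs: 7

count = 7; pairs: (0,3), (0,4), (1,3), (1,4), (1,5), (2,4), (2,5)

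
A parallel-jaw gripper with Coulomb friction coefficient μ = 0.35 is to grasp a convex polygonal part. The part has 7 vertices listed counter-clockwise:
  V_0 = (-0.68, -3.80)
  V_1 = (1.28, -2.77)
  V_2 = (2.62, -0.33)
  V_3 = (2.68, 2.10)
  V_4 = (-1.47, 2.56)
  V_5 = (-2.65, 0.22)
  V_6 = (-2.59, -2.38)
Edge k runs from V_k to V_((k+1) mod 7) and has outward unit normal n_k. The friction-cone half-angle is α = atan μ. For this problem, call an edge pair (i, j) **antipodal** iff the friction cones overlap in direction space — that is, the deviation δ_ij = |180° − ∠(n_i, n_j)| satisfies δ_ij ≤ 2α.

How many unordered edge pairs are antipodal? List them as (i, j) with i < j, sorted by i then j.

α = atan 0.35 = 19.29°;  2α = 38.58°
n_0 = (+0.4652, -0.8852)
n_1 = (+0.8765, -0.4814)
n_2 = (+0.9997, -0.0247)
n_3 = (+0.1102, +0.9939)
n_4 = (-0.8929, +0.4503)
n_5 = (-0.9997, -0.0231)
n_6 = (-0.5966, -0.8025)
  (0,1): δ = 146.50°  ·
  (0,2): δ = 119.14°  ·
  (0,3): δ = 34.05°  ✓
  (0,4): δ = 35.52°  ✓
  (0,5): δ = 63.60°  ·
  (0,6): δ = 115.65°  ·
  (1,2): δ = 152.64°  ·
  (1,3): δ = 67.55°  ·
  (1,4): δ = 2.01°  ✓
  (1,5): δ = 30.10°  ✓
  (1,6): δ = 82.15°  ·
  (2,3): δ = 94.91°  ·
  (2,4): δ = 25.35°  ✓
  (2,5): δ = 2.74°  ✓
  (2,6): δ = 54.79°  ·
  (3,4): δ = 110.44°  ·
  (3,5): δ = 82.35°  ·
  (3,6): δ = 30.30°  ✓
  (4,5): δ = 151.92°  ·
  (4,6): δ = 99.87°  ·
  (5,6): δ = 127.95°  ·
antipodal pairs: 7

count = 7; pairs: (0,3), (0,4), (1,4), (1,5), (2,4), (2,5), (3,6)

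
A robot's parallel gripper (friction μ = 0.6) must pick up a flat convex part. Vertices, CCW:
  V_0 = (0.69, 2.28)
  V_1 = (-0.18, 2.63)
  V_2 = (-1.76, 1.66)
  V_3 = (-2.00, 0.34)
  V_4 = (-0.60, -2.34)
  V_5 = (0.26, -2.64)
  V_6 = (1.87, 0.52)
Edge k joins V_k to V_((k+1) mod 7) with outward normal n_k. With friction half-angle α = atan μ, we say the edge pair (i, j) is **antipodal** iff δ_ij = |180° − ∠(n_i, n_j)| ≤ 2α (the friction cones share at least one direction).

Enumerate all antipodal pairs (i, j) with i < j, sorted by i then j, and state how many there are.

α = atan 0.6 = 30.96°;  2α = 61.93°
n_0 = (+0.3732, +0.9277)
n_1 = (-0.5232, +0.8522)
n_2 = (-0.9839, +0.1789)
n_3 = (-0.8863, -0.4630)
n_4 = (-0.3294, -0.9442)
n_5 = (+0.8910, -0.4540)
n_6 = (+0.8306, +0.5569)
  (0,1): δ = 126.54°  ·
  (0,2): δ = 78.39°  ·
  (0,3): δ = 40.50°  ✓
  (0,4): δ = 2.68°  ✓
  (0,5): δ = 84.92°  ·
  (0,6): δ = 145.75°  ·
  (1,2): δ = 131.85°  ·
  (1,3): δ = 93.96°  ·
  (1,4): δ = 50.78°  ✓
  (1,5): δ = 31.45°  ✓
  (1,6): δ = 92.29°  ·
  (2,3): δ = 142.11°  ·
  (2,4): δ = 98.93°  ·
  (2,5): δ = 16.69°  ✓
  (2,6): δ = 44.14°  ✓
  (3,4): δ = 136.81°  ·
  (3,5): δ = 54.58°  ✓
  (3,6): δ = 6.26°  ✓
  (4,5): δ = 97.77°  ·
  (4,6): δ = 36.93°  ✓
  (5,6): δ = 119.16°  ·
antipodal pairs: 9

count = 9; pairs: (0,3), (0,4), (1,4), (1,5), (2,5), (2,6), (3,5), (3,6), (4,6)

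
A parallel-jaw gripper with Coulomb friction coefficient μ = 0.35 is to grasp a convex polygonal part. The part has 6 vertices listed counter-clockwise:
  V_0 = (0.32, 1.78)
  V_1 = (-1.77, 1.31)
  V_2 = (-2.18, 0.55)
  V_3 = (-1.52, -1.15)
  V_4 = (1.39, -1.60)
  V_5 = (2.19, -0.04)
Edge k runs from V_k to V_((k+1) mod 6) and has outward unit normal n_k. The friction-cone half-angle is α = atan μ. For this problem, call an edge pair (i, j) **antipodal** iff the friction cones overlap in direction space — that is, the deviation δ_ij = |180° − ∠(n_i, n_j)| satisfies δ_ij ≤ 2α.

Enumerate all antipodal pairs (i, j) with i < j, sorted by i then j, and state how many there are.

count = 4; pairs: (0,3), (1,4), (2,5), (3,5)

α = atan 0.35 = 19.29°;  2α = 38.58°
n_0 = (-0.2194, +0.9756)
n_1 = (-0.8801, +0.4748)
n_2 = (-0.9322, -0.3619)
n_3 = (-0.1528, -0.9883)
n_4 = (+0.8898, -0.4563)
n_5 = (+0.6975, +0.7166)
  (0,1): δ = 131.02°  ·
  (0,2): δ = 81.46°  ·
  (0,3): δ = 21.46°  ✓
  (0,4): δ = 50.18°  ·
  (0,5): δ = 123.10°  ·
  (1,2): δ = 130.44°  ·
  (1,3): δ = 70.44°  ·
  (1,4): δ = 1.20°  ✓
  (1,5): δ = 74.12°  ·
  (2,3): δ = 120.01°  ·
  (2,4): δ = 48.37°  ·
  (2,5): δ = 24.56°  ✓
  (3,4): δ = 108.36°  ·
  (3,5): δ = 35.43°  ✓
  (4,5): δ = 107.07°  ·
antipodal pairs: 4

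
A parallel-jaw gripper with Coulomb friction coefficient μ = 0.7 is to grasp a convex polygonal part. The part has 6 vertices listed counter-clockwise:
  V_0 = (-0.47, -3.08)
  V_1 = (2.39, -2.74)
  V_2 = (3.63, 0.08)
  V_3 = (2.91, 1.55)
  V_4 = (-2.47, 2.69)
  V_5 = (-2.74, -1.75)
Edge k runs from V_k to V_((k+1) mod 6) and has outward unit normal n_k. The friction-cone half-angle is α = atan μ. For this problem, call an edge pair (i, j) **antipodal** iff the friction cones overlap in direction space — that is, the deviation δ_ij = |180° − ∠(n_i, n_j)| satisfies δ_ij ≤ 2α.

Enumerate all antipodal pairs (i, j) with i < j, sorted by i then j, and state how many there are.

count = 5; pairs: (0,3), (1,4), (2,4), (2,5), (3,5)

α = atan 0.7 = 34.99°;  2α = 69.98°
n_0 = (+0.1180, -0.9930)
n_1 = (+0.9154, -0.4025)
n_2 = (+0.8981, +0.4399)
n_3 = (+0.2073, +0.9783)
n_4 = (-0.9982, +0.0607)
n_5 = (-0.5055, -0.8628)
  (0,1): δ = 120.52°  ·
  (0,2): δ = 70.68°  ·
  (0,3): δ = 18.74°  ✓
  (0,4): δ = 79.74°  ·
  (0,5): δ = 142.85°  ·
  (1,2): δ = 130.17°  ·
  (1,3): δ = 78.23°  ·
  (1,4): δ = 20.26°  ✓
  (1,5): δ = 83.37°  ·
  (2,3): δ = 128.06°  ·
  (2,4): δ = 29.58°  ✓
  (2,5): δ = 33.54°  ✓
  (3,4): δ = 81.52°  ·
  (3,5): δ = 18.40°  ✓
  (4,5): δ = 116.89°  ·
antipodal pairs: 5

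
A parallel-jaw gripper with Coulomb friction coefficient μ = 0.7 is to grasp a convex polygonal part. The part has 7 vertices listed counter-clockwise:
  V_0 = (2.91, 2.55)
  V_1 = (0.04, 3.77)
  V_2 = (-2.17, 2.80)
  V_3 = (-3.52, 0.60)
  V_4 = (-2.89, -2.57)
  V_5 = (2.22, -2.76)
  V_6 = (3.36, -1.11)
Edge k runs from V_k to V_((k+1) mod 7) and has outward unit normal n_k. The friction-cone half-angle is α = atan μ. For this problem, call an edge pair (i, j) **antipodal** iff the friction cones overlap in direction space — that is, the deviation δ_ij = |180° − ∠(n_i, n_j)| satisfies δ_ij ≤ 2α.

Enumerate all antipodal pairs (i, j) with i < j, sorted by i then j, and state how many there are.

count = 9; pairs: (0,3), (0,4), (1,4), (1,5), (2,4), (2,5), (2,6), (3,5), (3,6)

α = atan 0.7 = 34.99°;  2α = 69.98°
n_0 = (+0.3912, +0.9203)
n_1 = (-0.4019, +0.9157)
n_2 = (-0.8523, +0.5230)
n_3 = (-0.9808, -0.1949)
n_4 = (-0.0372, -0.9993)
n_5 = (+0.8227, -0.5684)
n_6 = (+0.9925, +0.1220)
  (0,1): δ = 133.27°  ·
  (0,2): δ = 98.51°  ·
  (0,3): δ = 55.73°  ✓
  (0,4): δ = 20.90°  ✓
  (0,5): δ = 78.39°  ·
  (0,6): δ = 120.04°  ·
  (1,2): δ = 145.23°  ·
  (1,3): δ = 102.46°  ·
  (1,4): δ = 25.83°  ✓
  (1,5): δ = 31.66°  ✓
  (1,6): δ = 73.31°  ·
  (2,3): δ = 137.22°  ·
  (2,4): δ = 60.59°  ✓
  (2,5): δ = 3.11°  ✓
  (2,6): δ = 38.54°  ✓
  (3,4): δ = 103.37°  ·
  (3,5): δ = 45.88°  ✓
  (3,6): δ = 4.23°  ✓
  (4,5): δ = 122.51°  ·
  (4,6): δ = 80.86°  ·
  (5,6): δ = 138.35°  ·
antipodal pairs: 9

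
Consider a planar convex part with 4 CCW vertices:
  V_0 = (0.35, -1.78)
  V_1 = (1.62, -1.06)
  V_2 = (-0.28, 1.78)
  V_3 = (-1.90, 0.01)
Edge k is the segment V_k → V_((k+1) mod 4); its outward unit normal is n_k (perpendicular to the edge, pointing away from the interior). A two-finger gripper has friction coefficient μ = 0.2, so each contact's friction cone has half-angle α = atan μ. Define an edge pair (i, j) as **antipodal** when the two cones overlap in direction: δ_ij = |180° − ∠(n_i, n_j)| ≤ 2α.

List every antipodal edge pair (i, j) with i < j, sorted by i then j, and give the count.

α = atan 0.2 = 11.31°;  2α = 22.62°
n_0 = (+0.4932, -0.8699)
n_1 = (+0.8311, +0.5561)
n_2 = (-0.7377, +0.6752)
n_3 = (-0.6226, -0.7826)
  (0,1): δ = 85.77°  ·
  (0,2): δ = 17.98°  ✓
  (0,3): δ = 111.95°  ·
  (1,2): δ = 76.25°  ·
  (1,3): δ = 17.71°  ✓
  (2,3): δ = 86.04°  ·
antipodal pairs: 2

count = 2; pairs: (0,2), (1,3)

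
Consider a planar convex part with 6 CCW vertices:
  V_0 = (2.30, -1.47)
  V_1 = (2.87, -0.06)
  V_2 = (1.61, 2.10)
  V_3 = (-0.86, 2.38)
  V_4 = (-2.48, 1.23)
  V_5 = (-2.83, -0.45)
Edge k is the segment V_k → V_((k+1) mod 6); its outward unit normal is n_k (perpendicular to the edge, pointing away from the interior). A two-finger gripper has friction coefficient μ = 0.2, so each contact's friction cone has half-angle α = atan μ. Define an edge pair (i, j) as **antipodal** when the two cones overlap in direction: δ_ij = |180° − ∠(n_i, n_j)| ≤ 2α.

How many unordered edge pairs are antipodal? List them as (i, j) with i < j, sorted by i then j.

count = 2; pairs: (0,4), (2,5)

α = atan 0.2 = 11.31°;  2α = 22.62°
n_0 = (+0.9271, -0.3748)
n_1 = (+0.8638, +0.5039)
n_2 = (+0.1126, +0.9936)
n_3 = (-0.5789, +0.8154)
n_4 = (-0.9790, +0.2040)
n_5 = (-0.1950, -0.9808)
  (0,1): δ = 127.73°  ·
  (0,2): δ = 74.46°  ·
  (0,3): δ = 32.62°  ·
  (0,4): δ = 10.24°  ✓
  (0,5): δ = 100.77°  ·
  (1,2): δ = 126.72°  ·
  (1,3): δ = 84.89°  ·
  (1,4): δ = 42.02°  ·
  (1,5): δ = 48.50°  ·
  (2,3): δ = 138.16°  ·
  (2,4): δ = 95.30°  ·
  (2,5): δ = 4.78°  ✓
  (3,4): δ = 137.14°  ·
  (3,5): δ = 46.62°  ·
  (4,5): δ = 89.48°  ·
antipodal pairs: 2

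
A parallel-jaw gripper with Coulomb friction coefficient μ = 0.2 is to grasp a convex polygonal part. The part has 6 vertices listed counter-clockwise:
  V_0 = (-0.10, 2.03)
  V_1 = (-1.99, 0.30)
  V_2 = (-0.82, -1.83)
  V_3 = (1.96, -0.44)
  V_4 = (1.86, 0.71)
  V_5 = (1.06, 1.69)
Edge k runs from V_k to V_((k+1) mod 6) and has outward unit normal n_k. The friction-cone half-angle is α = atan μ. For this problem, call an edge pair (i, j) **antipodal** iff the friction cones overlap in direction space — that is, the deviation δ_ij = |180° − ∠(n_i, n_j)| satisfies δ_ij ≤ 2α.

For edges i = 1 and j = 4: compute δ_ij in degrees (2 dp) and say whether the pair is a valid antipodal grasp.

δ = 10.45°, valid

α = atan 0.2 = 11.31°;  2α = 22.62°
edge 1: e_1 = (+1.17, -2.13);  n_1 = (-0.8765, -0.4814)
edge 4: e_4 = (-0.80, +0.98);  n_4 = (+0.7747, +0.6324)
∠(n_1, n_4) = 169.55°
δ = |180° − 169.55°| = 10.45°
10.45° ≤ 2α = 22.62°  →  valid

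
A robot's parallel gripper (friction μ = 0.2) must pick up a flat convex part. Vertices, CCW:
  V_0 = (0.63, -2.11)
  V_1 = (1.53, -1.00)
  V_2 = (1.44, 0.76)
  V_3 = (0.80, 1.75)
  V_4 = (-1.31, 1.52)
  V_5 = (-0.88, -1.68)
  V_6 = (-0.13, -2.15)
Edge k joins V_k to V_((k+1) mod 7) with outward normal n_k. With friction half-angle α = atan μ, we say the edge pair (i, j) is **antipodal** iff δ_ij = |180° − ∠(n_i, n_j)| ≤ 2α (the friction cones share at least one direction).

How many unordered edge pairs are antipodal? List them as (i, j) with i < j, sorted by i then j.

α = atan 0.2 = 11.31°;  2α = 22.62°
n_0 = (+0.7768, -0.6298)
n_1 = (+0.9987, +0.0511)
n_2 = (+0.8398, +0.5429)
n_3 = (-0.1084, +0.9941)
n_4 = (-0.9911, -0.1332)
n_5 = (-0.5310, -0.8474)
n_6 = (+0.0526, -0.9986)
  (0,1): δ = 138.04°  ·
  (0,2): δ = 108.08°  ·
  (0,3): δ = 44.74°  ·
  (0,4): δ = 46.69°  ·
  (0,5): δ = 96.96°  ·
  (0,6): δ = 132.05°  ·
  (1,2): δ = 150.05°  ·
  (1,3): δ = 86.71°  ·
  (1,4): δ = 4.73°  ✓
  (1,5): δ = 55.00°  ·
  (1,6): δ = 90.09°  ·
  (2,3): δ = 116.66°  ·
  (2,4): δ = 25.23°  ·
  (2,5): δ = 25.04°  ·
  (2,6): δ = 60.13°  ·
  (3,4): δ = 88.57°  ·
  (3,5): δ = 38.29°  ·
  (3,6): δ = 3.21°  ✓
  (4,5): δ = 129.73°  ·
  (4,6): δ = 94.64°  ·
  (5,6): δ = 144.91°  ·
antipodal pairs: 2

count = 2; pairs: (1,4), (3,6)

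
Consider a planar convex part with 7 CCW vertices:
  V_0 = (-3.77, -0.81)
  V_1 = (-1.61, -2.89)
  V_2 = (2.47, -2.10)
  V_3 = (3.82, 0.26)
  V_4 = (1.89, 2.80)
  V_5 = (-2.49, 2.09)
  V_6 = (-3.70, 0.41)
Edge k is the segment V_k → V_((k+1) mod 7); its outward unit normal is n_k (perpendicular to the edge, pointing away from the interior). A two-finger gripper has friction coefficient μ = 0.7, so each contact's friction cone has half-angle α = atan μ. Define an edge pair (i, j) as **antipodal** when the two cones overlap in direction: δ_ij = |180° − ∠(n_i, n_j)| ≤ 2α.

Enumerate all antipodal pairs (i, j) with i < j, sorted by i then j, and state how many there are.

count = 9; pairs: (0,3), (0,4), (1,3), (1,4), (1,5), (2,4), (2,5), (2,6), (3,6)

α = atan 0.7 = 34.99°;  2α = 69.98°
n_0 = (-0.6936, -0.7203)
n_1 = (+0.1901, -0.9818)
n_2 = (+0.8680, -0.4965)
n_3 = (+0.7962, +0.6050)
n_4 = (-0.1600, +0.9871)
n_5 = (-0.8114, +0.5844)
n_6 = (-0.9984, +0.0573)
  (0,1): δ = 125.12°  ·
  (0,2): δ = 75.85°  ·
  (0,3): δ = 8.85°  ✓
  (0,4): δ = 53.13°  ✓
  (0,5): δ = 98.16°  ·
  (0,6): δ = 130.64°  ·
  (1,2): δ = 130.73°  ·
  (1,3): δ = 63.73°  ✓
  (1,4): δ = 1.75°  ✓
  (1,5): δ = 43.28°  ✓
  (1,6): δ = 75.76°  ·
  (2,3): δ = 113.00°  ·
  (2,4): δ = 51.02°  ✓
  (2,5): δ = 5.99°  ✓
  (2,6): δ = 26.49°  ✓
  (3,4): δ = 118.02°  ·
  (3,5): δ = 72.99°  ·
  (3,6): δ = 40.51°  ✓
  (4,5): δ = 134.97°  ·
  (4,6): δ = 102.49°  ·
  (5,6): δ = 147.52°  ·
antipodal pairs: 9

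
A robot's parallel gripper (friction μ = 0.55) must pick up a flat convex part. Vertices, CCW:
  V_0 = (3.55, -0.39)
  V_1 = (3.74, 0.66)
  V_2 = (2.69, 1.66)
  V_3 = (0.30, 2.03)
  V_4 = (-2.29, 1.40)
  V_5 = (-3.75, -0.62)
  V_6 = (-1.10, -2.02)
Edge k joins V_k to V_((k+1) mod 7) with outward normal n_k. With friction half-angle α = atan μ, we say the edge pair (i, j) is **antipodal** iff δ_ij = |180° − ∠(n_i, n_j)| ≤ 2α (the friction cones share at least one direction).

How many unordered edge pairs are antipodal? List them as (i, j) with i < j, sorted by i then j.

α = atan 0.55 = 28.81°;  2α = 57.62°
n_0 = (+0.9840, -0.1781)
n_1 = (+0.6897, +0.7241)
n_2 = (+0.1530, +0.9882)
n_3 = (-0.2364, +0.9717)
n_4 = (-0.8105, +0.5858)
n_5 = (-0.4671, -0.8842)
n_6 = (+0.3308, -0.9437)
  (0,1): δ = 123.35°  ·
  (0,2): δ = 88.54°  ·
  (0,3): δ = 66.07°  ·
  (0,4): δ = 25.60°  ✓
  (0,5): δ = 72.41°  ·
  (0,6): δ = 119.57°  ·
  (1,2): δ = 145.20°  ·
  (1,3): δ = 122.73°  ·
  (1,4): δ = 82.26°  ·
  (1,5): δ = 15.76°  ✓
  (1,6): δ = 62.92°  ·
  (2,3): δ = 157.53°  ·
  (2,4): δ = 117.06°  ·
  (2,5): δ = 19.05°  ✓
  (2,6): δ = 28.12°  ✓
  (3,4): δ = 139.53°  ·
  (3,5): δ = 41.52°  ✓
  (3,6): δ = 5.65°  ✓
  (4,5): δ = 81.99°  ·
  (4,6): δ = 34.82°  ✓
  (5,6): δ = 132.83°  ·
antipodal pairs: 7

count = 7; pairs: (0,4), (1,5), (2,5), (2,6), (3,5), (3,6), (4,6)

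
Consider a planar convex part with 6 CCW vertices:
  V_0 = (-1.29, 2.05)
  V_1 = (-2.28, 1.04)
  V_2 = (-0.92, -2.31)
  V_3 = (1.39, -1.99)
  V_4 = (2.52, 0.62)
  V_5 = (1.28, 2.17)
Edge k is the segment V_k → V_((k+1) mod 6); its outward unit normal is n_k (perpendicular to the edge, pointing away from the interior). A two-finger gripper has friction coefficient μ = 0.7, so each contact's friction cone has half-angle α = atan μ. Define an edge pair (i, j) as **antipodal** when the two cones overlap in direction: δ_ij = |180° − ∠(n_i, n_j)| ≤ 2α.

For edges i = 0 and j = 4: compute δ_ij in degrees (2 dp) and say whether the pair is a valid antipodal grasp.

δ = 83.09°, invalid

α = atan 0.7 = 34.99°;  2α = 69.98°
edge 0: e_0 = (-0.99, -1.01);  n_0 = (-0.7141, +0.7000)
edge 4: e_4 = (-1.24, +1.55);  n_4 = (+0.7809, +0.6247)
∠(n_0, n_4) = 96.91°
δ = |180° − 96.91°| = 83.09°
83.09° > 2α = 69.98°  →  invalid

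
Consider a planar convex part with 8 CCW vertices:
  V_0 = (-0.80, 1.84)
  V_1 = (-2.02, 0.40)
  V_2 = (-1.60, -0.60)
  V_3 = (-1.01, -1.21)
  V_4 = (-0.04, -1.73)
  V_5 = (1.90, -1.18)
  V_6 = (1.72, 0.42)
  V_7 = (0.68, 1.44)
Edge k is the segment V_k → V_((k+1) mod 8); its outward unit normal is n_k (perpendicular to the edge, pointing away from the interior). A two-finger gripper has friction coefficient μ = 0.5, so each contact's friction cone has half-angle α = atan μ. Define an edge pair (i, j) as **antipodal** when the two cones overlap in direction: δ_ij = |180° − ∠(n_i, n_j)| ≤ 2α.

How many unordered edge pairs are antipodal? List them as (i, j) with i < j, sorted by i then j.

count = 11; pairs: (0,4), (0,5), (1,5), (1,6), (1,7), (2,5), (2,6), (2,7), (3,6), (3,7), (4,7)

α = atan 0.5 = 26.57°;  2α = 53.13°
n_0 = (-0.7630, +0.6464)
n_1 = (-0.9220, -0.3872)
n_2 = (-0.7188, -0.6952)
n_3 = (-0.4725, -0.8813)
n_4 = (+0.2728, -0.9621)
n_5 = (+0.9937, +0.1118)
n_6 = (+0.7002, +0.7139)
n_7 = (+0.2609, +0.9654)
  (0,1): δ = 116.95°  ·
  (0,2): δ = 95.68°  ·
  (0,3): δ = 77.92°  ·
  (0,4): δ = 33.90°  ✓
  (0,5): δ = 46.69°  ✓
  (0,6): δ = 85.83°  ·
  (0,7): δ = 115.15°  ·
  (1,2): δ = 158.74°  ·
  (1,3): δ = 140.98°  ·
  (1,4): δ = 96.95°  ·
  (1,5): δ = 16.36°  ✓
  (1,6): δ = 22.77°  ✓
  (1,7): δ = 52.09°  ✓
  (2,3): δ = 162.24°  ·
  (2,4): δ = 118.22°  ·
  (2,5): δ = 37.63°  ✓
  (2,6): δ = 1.51°  ✓
  (2,7): δ = 30.83°  ✓
  (3,4): δ = 135.98°  ·
  (3,5): δ = 55.39°  ·
  (3,6): δ = 16.25°  ✓
  (3,7): δ = 13.07°  ✓
  (4,5): δ = 99.41°  ·
  (4,6): δ = 60.27°  ·
  (4,7): δ = 30.95°  ✓
  (5,6): δ = 140.86°  ·
  (5,7): δ = 111.54°  ·
  (6,7): δ = 150.68°  ·
antipodal pairs: 11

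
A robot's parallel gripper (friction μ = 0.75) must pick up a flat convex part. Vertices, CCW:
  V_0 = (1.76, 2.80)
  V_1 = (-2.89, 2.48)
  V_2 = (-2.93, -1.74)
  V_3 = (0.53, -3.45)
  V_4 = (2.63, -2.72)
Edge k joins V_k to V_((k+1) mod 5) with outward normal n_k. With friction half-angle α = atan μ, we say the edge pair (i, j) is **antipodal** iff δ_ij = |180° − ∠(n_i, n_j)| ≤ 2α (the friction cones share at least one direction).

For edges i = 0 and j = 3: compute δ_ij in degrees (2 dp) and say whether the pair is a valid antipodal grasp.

δ = 15.23°, valid

α = atan 0.75 = 36.87°;  2α = 73.74°
edge 0: e_0 = (-4.65, -0.32);  n_0 = (-0.0687, +0.9976)
edge 3: e_3 = (+2.10, +0.73);  n_3 = (+0.3283, -0.9446)
∠(n_0, n_3) = 164.77°
δ = |180° − 164.77°| = 15.23°
15.23° ≤ 2α = 73.74°  →  valid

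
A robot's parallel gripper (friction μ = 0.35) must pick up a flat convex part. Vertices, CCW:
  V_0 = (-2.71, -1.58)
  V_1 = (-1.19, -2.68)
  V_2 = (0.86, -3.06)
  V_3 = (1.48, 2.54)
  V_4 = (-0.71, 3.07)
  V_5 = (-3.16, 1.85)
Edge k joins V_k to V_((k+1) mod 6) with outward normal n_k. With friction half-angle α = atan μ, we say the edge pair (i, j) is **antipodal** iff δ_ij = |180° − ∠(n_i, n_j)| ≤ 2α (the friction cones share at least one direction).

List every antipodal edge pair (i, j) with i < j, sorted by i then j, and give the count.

count = 4; pairs: (0,3), (1,3), (1,4), (2,5)

α = atan 0.35 = 19.29°;  2α = 38.58°
n_0 = (-0.5863, -0.8101)
n_1 = (-0.1823, -0.9833)
n_2 = (+0.9939, -0.1100)
n_3 = (+0.2352, +0.9719)
n_4 = (-0.4458, +0.8952)
n_5 = (-0.9915, -0.1301)
  (0,1): δ = 154.61°  ·
  (0,2): δ = 60.43°  ·
  (0,3): δ = 22.29°  ✓
  (0,4): δ = 62.36°  ·
  (0,5): δ = 133.37°  ·
  (1,2): δ = 85.82°  ·
  (1,3): δ = 3.10°  ✓
  (1,4): δ = 36.97°  ✓
  (1,5): δ = 107.98°  ·
  (2,3): δ = 97.29°  ·
  (2,4): δ = 57.21°  ·
  (2,5): δ = 13.79°  ✓
  (3,4): δ = 139.92°  ·
  (3,5): δ = 68.92°  ·
  (4,5): δ = 109.00°  ·
antipodal pairs: 4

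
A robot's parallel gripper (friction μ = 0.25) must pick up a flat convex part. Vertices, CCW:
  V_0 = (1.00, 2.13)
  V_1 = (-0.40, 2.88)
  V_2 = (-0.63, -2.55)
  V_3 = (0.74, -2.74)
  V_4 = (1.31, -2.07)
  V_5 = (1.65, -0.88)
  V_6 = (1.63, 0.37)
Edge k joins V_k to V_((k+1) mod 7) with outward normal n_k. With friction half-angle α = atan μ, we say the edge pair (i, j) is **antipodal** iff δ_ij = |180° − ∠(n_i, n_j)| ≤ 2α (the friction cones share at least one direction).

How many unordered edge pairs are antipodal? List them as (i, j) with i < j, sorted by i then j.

α = atan 0.25 = 14.04°;  2α = 28.07°
n_0 = (+0.4722, +0.8815)
n_1 = (-0.9991, +0.0423)
n_2 = (-0.1374, -0.9905)
n_3 = (+0.7617, -0.6480)
n_4 = (+0.9615, -0.2747)
n_5 = (+0.9999, +0.0160)
n_6 = (+0.9415, +0.3370)
  (0,1): δ = 64.25°  ·
  (0,2): δ = 20.28°  ✓
  (0,3): δ = 77.79°  ·
  (0,4): δ = 102.23°  ·
  (0,5): δ = 119.10°  ·
  (0,6): δ = 137.87°  ·
  (1,2): δ = 95.47°  ·
  (1,3): δ = 37.96°  ·
  (1,4): δ = 13.52°  ✓
  (1,5): δ = 3.34°  ✓
  (1,6): δ = 22.12°  ✓
  (2,3): δ = 122.49°  ·
  (2,4): δ = 98.05°  ·
  (2,5): δ = 81.19°  ·
  (2,6): δ = 62.41°  ·
  (3,4): δ = 155.56°  ·
  (3,5): δ = 138.69°  ·
  (3,6): δ = 119.92°  ·
  (4,5): δ = 163.14°  ·
  (4,6): δ = 144.36°  ·
  (5,6): δ = 161.22°  ·
antipodal pairs: 4

count = 4; pairs: (0,2), (1,4), (1,5), (1,6)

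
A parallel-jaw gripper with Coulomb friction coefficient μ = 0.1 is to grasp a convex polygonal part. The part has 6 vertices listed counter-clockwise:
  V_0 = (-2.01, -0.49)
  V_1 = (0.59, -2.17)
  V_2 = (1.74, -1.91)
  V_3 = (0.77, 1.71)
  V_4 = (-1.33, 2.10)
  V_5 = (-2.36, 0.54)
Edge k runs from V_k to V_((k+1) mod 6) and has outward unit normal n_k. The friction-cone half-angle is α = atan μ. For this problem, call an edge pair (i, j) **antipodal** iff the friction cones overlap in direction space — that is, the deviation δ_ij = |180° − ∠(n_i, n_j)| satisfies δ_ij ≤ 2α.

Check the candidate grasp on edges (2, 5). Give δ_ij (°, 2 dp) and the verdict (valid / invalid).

δ = 3.77°, valid

α = atan 0.1 = 5.71°;  2α = 11.42°
edge 2: e_2 = (-0.97, +3.62);  n_2 = (+0.9659, +0.2588)
edge 5: e_5 = (+0.35, -1.03);  n_5 = (-0.9468, -0.3217)
∠(n_2, n_5) = 176.23°
δ = |180° − 176.23°| = 3.77°
3.77° ≤ 2α = 11.42°  →  valid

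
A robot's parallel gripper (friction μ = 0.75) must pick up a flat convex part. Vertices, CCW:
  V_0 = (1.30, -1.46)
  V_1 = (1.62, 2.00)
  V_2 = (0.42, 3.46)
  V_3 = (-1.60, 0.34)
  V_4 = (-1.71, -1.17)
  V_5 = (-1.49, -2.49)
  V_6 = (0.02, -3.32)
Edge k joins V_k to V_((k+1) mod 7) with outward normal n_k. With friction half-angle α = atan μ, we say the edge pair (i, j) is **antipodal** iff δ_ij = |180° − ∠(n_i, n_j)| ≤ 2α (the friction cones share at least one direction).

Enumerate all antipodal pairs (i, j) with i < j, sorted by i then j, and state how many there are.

α = atan 0.75 = 36.87°;  2α = 73.74°
n_0 = (+0.9958, -0.0921)
n_1 = (+0.7725, +0.6350)
n_2 = (-0.8394, +0.5435)
n_3 = (-0.9974, +0.0727)
n_4 = (-0.9864, -0.1644)
n_5 = (-0.4817, -0.8763)
n_6 = (+0.8238, -0.5669)
  (0,1): δ = 135.30°  ·
  (0,2): δ = 27.64°  ✓
  (0,3): δ = 1.12°  ✓
  (0,4): δ = 14.75°  ✓
  (0,5): δ = 66.49°  ✓
  (0,6): δ = 150.75°  ·
  (1,2): δ = 72.34°  ✓
  (1,3): δ = 43.58°  ✓
  (1,4): δ = 29.96°  ✓
  (1,5): δ = 21.79°  ✓
  (1,6): δ = 106.05°  ·
  (2,3): δ = 151.25°  ·
  (2,4): δ = 137.62°  ·
  (2,5): δ = 85.88°  ·
  (2,6): δ = 1.61°  ✓
  (3,4): δ = 166.37°  ·
  (3,5): δ = 114.63°  ·
  (3,6): δ = 30.37°  ✓
  (4,5): δ = 128.26°  ·
  (4,6): δ = 44.00°  ✓
  (5,6): δ = 95.74°  ·
antipodal pairs: 11

count = 11; pairs: (0,2), (0,3), (0,4), (0,5), (1,2), (1,3), (1,4), (1,5), (2,6), (3,6), (4,6)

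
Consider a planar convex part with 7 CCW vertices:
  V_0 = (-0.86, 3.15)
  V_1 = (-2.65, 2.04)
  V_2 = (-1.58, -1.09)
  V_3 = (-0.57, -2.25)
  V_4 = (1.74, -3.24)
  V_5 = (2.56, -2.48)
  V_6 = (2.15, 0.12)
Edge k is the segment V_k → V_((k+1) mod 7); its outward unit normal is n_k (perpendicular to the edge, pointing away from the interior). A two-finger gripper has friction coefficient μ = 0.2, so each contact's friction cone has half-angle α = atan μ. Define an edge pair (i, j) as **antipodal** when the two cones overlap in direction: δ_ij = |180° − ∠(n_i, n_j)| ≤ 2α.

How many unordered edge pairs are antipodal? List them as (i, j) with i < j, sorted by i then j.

count = 4; pairs: (0,4), (1,5), (2,6), (3,6)

α = atan 0.2 = 11.31°;  2α = 22.62°
n_0 = (-0.5270, +0.8499)
n_1 = (-0.9462, -0.3235)
n_2 = (-0.7542, -0.6567)
n_3 = (-0.3939, -0.9191)
n_4 = (+0.6798, -0.7334)
n_5 = (+0.9878, +0.1558)
n_6 = (+0.7094, +0.7048)
  (0,1): δ = 102.93°  ·
  (0,2): δ = 80.76°  ·
  (0,3): δ = 55.00°  ·
  (0,4): δ = 11.02°  ✓
  (0,5): δ = 67.16°  ·
  (0,6): δ = 103.01°  ·
  (1,2): δ = 157.83°  ·
  (1,3): δ = 132.07°  ·
  (1,4): δ = 66.05°  ·
  (1,5): δ = 9.91°  ✓
  (1,6): δ = 25.94°  ·
  (2,3): δ = 154.24°  ·
  (2,4): δ = 88.22°  ·
  (2,5): δ = 32.08°  ·
  (2,6): δ = 3.76°  ✓
  (3,4): δ = 113.98°  ·
  (3,5): δ = 57.84°  ·
  (3,6): δ = 21.99°  ✓
  (4,5): δ = 123.86°  ·
  (4,6): δ = 88.01°  ·
  (5,6): δ = 144.15°  ·
antipodal pairs: 4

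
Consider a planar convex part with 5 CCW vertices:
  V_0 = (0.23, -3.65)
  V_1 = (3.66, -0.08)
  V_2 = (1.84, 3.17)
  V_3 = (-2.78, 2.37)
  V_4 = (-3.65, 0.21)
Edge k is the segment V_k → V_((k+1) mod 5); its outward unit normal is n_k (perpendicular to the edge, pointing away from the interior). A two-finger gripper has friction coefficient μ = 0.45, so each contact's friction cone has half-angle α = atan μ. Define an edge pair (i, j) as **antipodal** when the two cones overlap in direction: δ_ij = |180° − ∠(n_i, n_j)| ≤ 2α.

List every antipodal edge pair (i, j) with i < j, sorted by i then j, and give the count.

α = atan 0.45 = 24.23°;  2α = 48.46°
n_0 = (+0.7211, -0.6928)
n_1 = (+0.8725, +0.4886)
n_2 = (-0.1706, +0.9853)
n_3 = (-0.9276, +0.3736)
n_4 = (-0.7053, -0.7089)
  (0,1): δ = 106.90°  ·
  (0,2): δ = 36.32°  ✓
  (0,3): δ = 21.92°  ✓
  (0,4): δ = 89.00°  ·
  (1,2): δ = 109.42°  ·
  (1,3): δ = 51.19°  ·
  (1,4): δ = 15.90°  ✓
  (2,3): δ = 121.76°  ·
  (2,4): δ = 54.68°  ·
  (3,4): δ = 112.91°  ·
antipodal pairs: 3

count = 3; pairs: (0,2), (0,3), (1,4)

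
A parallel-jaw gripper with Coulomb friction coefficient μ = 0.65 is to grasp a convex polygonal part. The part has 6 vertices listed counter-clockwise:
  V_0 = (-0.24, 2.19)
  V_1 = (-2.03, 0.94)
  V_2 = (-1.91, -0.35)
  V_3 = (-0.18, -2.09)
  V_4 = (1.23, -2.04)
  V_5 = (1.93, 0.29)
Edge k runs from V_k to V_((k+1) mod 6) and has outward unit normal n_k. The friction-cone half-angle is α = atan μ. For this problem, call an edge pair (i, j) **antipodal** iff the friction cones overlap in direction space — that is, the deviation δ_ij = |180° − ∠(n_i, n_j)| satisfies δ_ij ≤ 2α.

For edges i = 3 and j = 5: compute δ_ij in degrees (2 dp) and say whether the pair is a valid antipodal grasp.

δ = 43.24°, valid

α = atan 0.65 = 33.02°;  2α = 66.05°
edge 3: e_3 = (+1.41, +0.05);  n_3 = (+0.0354, -0.9994)
edge 5: e_5 = (-2.17, +1.90);  n_5 = (+0.6588, +0.7524)
∠(n_3, n_5) = 136.76°
δ = |180° − 136.76°| = 43.24°
43.24° ≤ 2α = 66.05°  →  valid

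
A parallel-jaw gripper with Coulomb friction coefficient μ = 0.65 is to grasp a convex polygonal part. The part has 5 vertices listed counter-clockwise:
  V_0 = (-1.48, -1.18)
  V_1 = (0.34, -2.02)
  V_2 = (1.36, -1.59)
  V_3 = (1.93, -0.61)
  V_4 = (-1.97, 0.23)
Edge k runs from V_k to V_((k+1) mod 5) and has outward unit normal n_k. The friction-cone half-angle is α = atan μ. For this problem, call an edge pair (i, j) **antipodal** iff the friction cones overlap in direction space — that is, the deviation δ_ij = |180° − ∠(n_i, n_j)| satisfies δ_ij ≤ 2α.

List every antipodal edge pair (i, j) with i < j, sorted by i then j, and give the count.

count = 4; pairs: (0,3), (1,3), (2,4), (3,4)

α = atan 0.65 = 33.02°;  2α = 66.05°
n_0 = (-0.4191, -0.9080)
n_1 = (+0.3885, -0.9215)
n_2 = (+0.8644, -0.5028)
n_3 = (+0.2106, +0.9776)
n_4 = (-0.9446, -0.3283)
  (0,1): δ = 132.37°  ·
  (0,2): δ = 95.41°  ·
  (0,3): δ = 12.62°  ✓
  (0,4): δ = 133.94°  ·
  (1,2): δ = 143.04°  ·
  (1,3): δ = 35.01°  ✓
  (1,4): δ = 86.30°  ·
  (2,3): δ = 71.97°  ·
  (2,4): δ = 49.35°  ✓
  (3,4): δ = 58.68°  ✓
antipodal pairs: 4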